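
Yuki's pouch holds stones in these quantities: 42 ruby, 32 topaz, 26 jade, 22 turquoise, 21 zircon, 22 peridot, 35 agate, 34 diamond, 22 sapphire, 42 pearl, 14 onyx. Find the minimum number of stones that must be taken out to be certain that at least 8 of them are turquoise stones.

298

In the worst case for collecting turquoise stones, every non-turquoise stone comes out first.
There are 42 + 32 + 26 + 21 + 22 + 35 + 34 + 22 + 42 + 14 = 290 non-turquoise stones altogether.
After those, each further stone must be turquoise, so 290 + 8 = 298 draws guarantee 8 turquoise stones.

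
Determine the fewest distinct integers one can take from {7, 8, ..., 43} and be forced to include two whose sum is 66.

Group the elements by complementary pair {x, 66−x}: {23,43}, {24,42}, {25,41}, …, giving 10 two-element pairs; the single value 33 (it cannot pair with itself since the integers are distinct); and 16 integers whose partner 66−x falls outside [7,43].
Treating each of those 27 groups as a pigeonhole, one can pick one integer per group — 27 integers — with no two summing to 66.
The 28th integer lands in an occupied pair, forcing a sum of 66.

28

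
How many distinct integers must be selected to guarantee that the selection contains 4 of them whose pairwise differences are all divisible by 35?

Integers whose pairwise differences are multiples of 35 are exactly those sharing a remainder mod 35. By the pigeonhole principle, the 35 residue classes mod 35 are the pigeonholes.
With 105 integers one could put 3 in each residue class and have no class reach 4.
The 106th integer pushes some class to 4, so 35·3 + 1 = 106.

106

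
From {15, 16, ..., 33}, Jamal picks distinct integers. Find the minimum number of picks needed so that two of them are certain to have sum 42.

Group the elements by complementary pair {x, 42−x}: {15,27}, {16,26}, {17,25}, …, giving 6 two-element pairs, the single value 21 (it cannot pair with itself since the integers are distinct), and 6 integers whose partner 42−x falls outside [15,33].
Pigeonhole: treating each of those 13 groups as a pigeonhole, one can pick one integer per group — 13 integers — with no two summing to 42.
The 14th integer lands in an occupied pair, forcing a sum of 42.

14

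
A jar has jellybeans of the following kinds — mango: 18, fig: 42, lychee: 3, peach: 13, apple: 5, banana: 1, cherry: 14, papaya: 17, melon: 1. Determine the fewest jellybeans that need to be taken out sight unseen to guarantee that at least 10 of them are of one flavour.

An adversary could hand out at most 9 jellybeans per flavour (4 flavours run out sooner): 9 + 9 + 3 + 9 + 5 + 1 + 9 + 9 + 1 = 55 jellybeans and still no flavour has 10.
Pigeonhole: one more jellybean lands in a flavour already at 9, so 56 draws are enough and 55 are not.

56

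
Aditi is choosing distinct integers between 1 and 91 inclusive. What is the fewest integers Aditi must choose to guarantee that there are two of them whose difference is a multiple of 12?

Integers whose pairwise differences are multiples of 12 are exactly those sharing a remainder mod 12. The 12 residue classes mod 12 are the pigeonholes.
With 12 integers one could put 1 in each residue class and have no class reach 2.
The 13th integer pushes some class to 2, so 12·1 + 1 = 13.

13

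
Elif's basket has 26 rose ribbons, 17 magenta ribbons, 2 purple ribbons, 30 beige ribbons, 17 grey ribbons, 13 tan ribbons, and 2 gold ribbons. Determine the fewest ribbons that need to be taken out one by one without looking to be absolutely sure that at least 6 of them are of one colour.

By pigeonhole, the 7 colours are the holes; the ribbons drawn are the pigeons.
To avoid 6 of any one colour, the worst case takes at most 5 of each colour, or every ribbon of a colour that has fewer than 5.
That gives 5 + 5 + 2 + 5 + 5 + 5 + 2 = 29 ribbons with no colour reaching 6.
The next ribbon forces some colour to 6, so 29 + 1 = 30.

30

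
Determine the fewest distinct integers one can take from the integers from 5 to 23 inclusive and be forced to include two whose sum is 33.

A set avoiding the sum 33 can contain at most one of each pair {x, 33−x}, plus the 5 elements whose complement lies outside the range.
The integers 5, …, 16 (12 of them) are such a set: any two sum to at least 5+6 = 11 and at most 15+16 = 31 < 33.
By the pigeonhole principle, any 13th integer completes one of the 7 pairs, so 13 choices force a sum of 33.

13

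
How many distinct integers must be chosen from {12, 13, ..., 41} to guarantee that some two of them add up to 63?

Two chosen integers sum to 63 exactly when both halves of some pair {x, 63−x} with 22 ≤ x ≤ 63−x ≤ 41 are chosen — 10 such pairs.
The remaining 10 elements (those with no distinct partner in range) can never complete a 63-sum, so the worst case takes all of them and one from each pair: 10 + 10 = 20.
The 21st integer has to be the second member of some pair, so 20 + 1 = 21.

21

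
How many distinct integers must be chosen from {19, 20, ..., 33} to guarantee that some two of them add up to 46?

12

A set avoiding the sum 46 can contain at most one of each pair {x, 46−x}, plus the 7 elements whose complement lies outside the range or equal to its own complement.
The integers 23, …, 33 (11 of them) are such a set: any two sum to at least 23+24 = 47 > 46.
By pigeonhole, any 12th integer completes one of the 4 pairs, so 12 choices force a sum of 46.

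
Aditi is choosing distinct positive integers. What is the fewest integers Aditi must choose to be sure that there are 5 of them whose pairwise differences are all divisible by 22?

89

Integers whose pairwise differences are multiples of 22 are exactly those sharing a remainder mod 22. By the pigeonhole principle, the 22 residue classes mod 22 are the pigeonholes.
With 88 integers one could put 4 in each residue class and have no class reach 5.
The 89th integer pushes some class to 5, so 22·4 + 1 = 89.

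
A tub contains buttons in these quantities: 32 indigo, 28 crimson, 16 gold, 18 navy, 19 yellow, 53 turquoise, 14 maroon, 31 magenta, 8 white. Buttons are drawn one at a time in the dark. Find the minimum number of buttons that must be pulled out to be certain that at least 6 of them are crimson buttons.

In the worst case for collecting crimson buttons, every non-crimson button comes out first.
There are 32 + 16 + 18 + 19 + 53 + 14 + 31 + 8 = 191 non-crimson buttons altogether.
After those, each further button must be crimson, so 191 + 6 = 197 draws guarantee 6 crimson buttons.

197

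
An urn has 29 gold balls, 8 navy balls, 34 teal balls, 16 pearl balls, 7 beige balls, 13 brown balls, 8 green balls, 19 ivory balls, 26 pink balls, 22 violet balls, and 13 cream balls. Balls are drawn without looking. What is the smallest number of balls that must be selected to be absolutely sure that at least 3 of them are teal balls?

In the worst case for collecting teal balls, every non-teal ball comes out first.
There are 29 + 8 + 16 + 7 + 13 + 8 + 19 + 26 + 22 + 13 = 161 non-teal balls altogether.
After those, each further ball must be teal, so 161 + 3 = 164 draws guarantee 3 teal balls.

164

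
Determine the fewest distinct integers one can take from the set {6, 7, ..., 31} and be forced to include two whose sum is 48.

A set avoiding the sum 48 can contain at most one of each pair {x, 48−x}, plus the 12 elements whose complement lies outside the range or equal to its own complement.
The integers 6, …, 24 (19 of them) are such a set: any two sum to at least 6+7 = 13 and at most 23+24 = 47 < 48.
Pigeonhole: any 20th integer completes one of the 7 pairs, so 20 choices force a sum of 48.

20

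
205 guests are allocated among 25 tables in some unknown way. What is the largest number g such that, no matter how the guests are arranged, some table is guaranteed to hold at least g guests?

9

By the pigeonhole principle, the 25 tables are the holes and the 205 guests are the pigeons.
If every table held at most 8 guests, the total would be at most 25 × 8 = 200, which is less than 205.
So some table holds at least ⌈205/25⌉ = 9 guests.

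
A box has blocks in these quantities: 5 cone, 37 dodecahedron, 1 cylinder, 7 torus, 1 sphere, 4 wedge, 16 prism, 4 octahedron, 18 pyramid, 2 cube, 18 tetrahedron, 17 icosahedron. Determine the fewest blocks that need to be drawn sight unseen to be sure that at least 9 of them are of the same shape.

An adversary could hand out at most 8 blocks per shape (7 shapes run out sooner): 5 + 8 + 1 + 7 + 1 + 4 + 8 + 4 + 8 + 2 + 8 + 8 = 64 blocks and still no shape has 9.
By pigeonhole, one more block lands in a shape already at 8, so 65 draws are enough and 64 are not.

65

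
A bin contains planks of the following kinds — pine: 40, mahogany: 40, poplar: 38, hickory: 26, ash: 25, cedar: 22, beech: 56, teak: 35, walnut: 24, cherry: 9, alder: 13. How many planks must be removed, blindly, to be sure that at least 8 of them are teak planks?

301

In the worst case for collecting teak planks, every non-teak plank comes out first.
There are 40 + 40 + 38 + 26 + 25 + 22 + 56 + 24 + 9 + 13 = 293 non-teak planks altogether.
After those, each further plank must be teak, so 293 + 8 = 301 draws guarantee 8 teak planks.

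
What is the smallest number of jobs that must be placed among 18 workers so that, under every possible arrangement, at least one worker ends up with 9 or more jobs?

145

With 144 jobs one could put exactly 8 in each of the 18 workers, and no worker would reach 9.
By pigeonhole, one more job must land in a worker that already has 8, giving it 9.
So 18 × 8 + 1 = 145 jobs are required.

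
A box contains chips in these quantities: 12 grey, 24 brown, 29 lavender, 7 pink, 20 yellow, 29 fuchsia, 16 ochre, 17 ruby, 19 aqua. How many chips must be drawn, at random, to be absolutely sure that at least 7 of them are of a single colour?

Pigeonhole: put each drawn chip into a box by colour. The largest draw with every box below 7 takes min(count, 6) from each colour.
Σ min(cᵢ, 6) = 6 + 6 + 6 + 6 + 6 + 6 + 6 + 6 + 6 = 54.
Draw number 54 + 1 = 55 must push one box to 7.

55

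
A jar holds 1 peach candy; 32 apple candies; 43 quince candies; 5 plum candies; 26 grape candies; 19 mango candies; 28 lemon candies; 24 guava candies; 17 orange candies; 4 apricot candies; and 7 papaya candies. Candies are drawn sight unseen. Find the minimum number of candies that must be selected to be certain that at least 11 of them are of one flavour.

An adversary could hand out at most 10 candies per flavour (4 flavours run out sooner): 1 + 10 + 10 + 5 + 10 + 10 + 10 + 10 + 10 + 4 + 7 = 87 candies and still no flavour has 11.
By pigeonhole, one more candy lands in a flavour already at 10, so 88 draws are enough and 87 are not.

88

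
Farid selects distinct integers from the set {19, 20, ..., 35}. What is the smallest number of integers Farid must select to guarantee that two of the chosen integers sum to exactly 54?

A set avoiding the sum 54 can contain at most one of each pair {x, 54−x}, plus the 1 element equal to its own complement.
The integers 27, …, 35 (9 of them) are such a set: any two sum to at least 27+28 = 55 > 54.
Any 10th integer completes one of the 8 pairs, so 10 choices force a sum of 54.

10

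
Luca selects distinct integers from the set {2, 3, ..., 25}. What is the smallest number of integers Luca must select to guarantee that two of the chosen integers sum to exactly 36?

18

A set avoiding the sum 36 can contain at most one of each pair {x, 36−x}, plus the 10 elements whose complement lies outside the range or equal to its own complement.
The integers 2, …, 18 (17 of them) are such a set: any two sum to at least 2+3 = 5 and at most 17+18 = 35 < 36.
Pigeonhole: any 18th integer completes one of the 7 pairs, so 18 choices force a sum of 36.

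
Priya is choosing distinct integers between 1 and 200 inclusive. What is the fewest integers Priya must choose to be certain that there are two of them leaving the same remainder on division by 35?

36

The 35 residue classes mod 35 are the pigeonholes.
With 35 integers one could put 1 in each residue class and have no class reach 2.
The 36th integer pushes some class to 2, so 35·1 + 1 = 36.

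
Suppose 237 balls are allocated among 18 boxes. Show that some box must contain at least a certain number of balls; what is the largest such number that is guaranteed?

14

Pigeonhole: the 18 boxes are the holes and the 237 balls are the pigeons.
If every box held at most 13 balls, the total would be at most 18 × 13 = 234, which is less than 237.
So some box holds at least ⌈237/18⌉ = 14 balls.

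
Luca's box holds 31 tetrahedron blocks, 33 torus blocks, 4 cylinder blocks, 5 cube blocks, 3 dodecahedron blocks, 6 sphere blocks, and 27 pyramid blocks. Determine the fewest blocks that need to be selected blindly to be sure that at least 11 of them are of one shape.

The 7 shapes are the holes; the blocks drawn are the pigeons.
To avoid 11 of any one shape, the worst case takes at most 10 of each shape, or every block of a shape that has fewer than 10.
That gives 10 + 10 + 4 + 5 + 3 + 6 + 10 = 48 blocks with no shape reaching 11.
The next block forces some shape to 11, so 48 + 1 = 49.

49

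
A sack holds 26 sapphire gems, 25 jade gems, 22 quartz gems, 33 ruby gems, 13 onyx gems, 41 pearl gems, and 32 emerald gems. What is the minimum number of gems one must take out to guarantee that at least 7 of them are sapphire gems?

In the worst case for collecting sapphire gems, every non-sapphire gem comes out first.
There are 25 + 22 + 33 + 13 + 41 + 32 = 166 non-sapphire gems altogether.
After those, each further gem must be sapphire, so 166 + 7 = 173 draws guarantee 7 sapphire gems.

173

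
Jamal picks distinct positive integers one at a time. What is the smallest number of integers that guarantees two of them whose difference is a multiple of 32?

Integers whose pairwise differences are multiples of 32 are exactly those sharing a remainder mod 32. Pigeonhole: the 32 residue classes mod 32 are the pigeonholes.
With 32 integers one could put 1 in each residue class and have no class reach 2.
The 33rd integer pushes some class to 2, so 32·1 + 1 = 33.

33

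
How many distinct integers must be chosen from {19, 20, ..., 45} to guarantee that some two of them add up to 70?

18

Two chosen integers sum to 70 exactly when both halves of some pair {x, 70−x} with 25 ≤ x ≤ 70−x ≤ 45 are chosen — 10 such pairs.
The remaining 7 elements (those with no distinct partner in range) can never complete a 70-sum, so the worst case takes all of them and one from each pair: 7 + 10 = 17.
Pigeonhole: the 18th integer has to be the second member of some pair, so 17 + 1 = 18.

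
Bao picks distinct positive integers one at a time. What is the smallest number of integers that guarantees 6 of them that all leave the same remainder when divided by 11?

The 11 residue classes mod 11 are the pigeonholes.
With 55 integers one could put 5 in each residue class and have no class reach 6.
The 56th integer pushes some class to 6, so 11·5 + 1 = 56.

56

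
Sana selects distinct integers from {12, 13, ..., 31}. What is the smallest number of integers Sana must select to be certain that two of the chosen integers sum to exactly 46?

13

Two chosen integers sum to 46 exactly when both halves of some pair {x, 46−x} with 15 ≤ x ≤ 46−x ≤ 31 are chosen — 8 such pairs.
The remaining 4 elements (those with no distinct partner in range) can never complete a 46-sum, so the worst case takes all of them and one from each pair: 4 + 8 = 12.
By pigeonhole, the 13th integer has to be the second member of some pair, so 12 + 1 = 13.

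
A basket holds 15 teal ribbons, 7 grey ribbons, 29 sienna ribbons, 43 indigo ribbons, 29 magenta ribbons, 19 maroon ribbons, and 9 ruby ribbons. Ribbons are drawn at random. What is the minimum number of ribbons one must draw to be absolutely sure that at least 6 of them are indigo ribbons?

In the worst case for collecting indigo ribbons, every non-indigo ribbon comes out first.
There are 15 + 7 + 29 + 29 + 19 + 9 = 108 non-indigo ribbons altogether.
After those, each further ribbon must be indigo, so 108 + 6 = 114 draws guarantee 6 indigo ribbons.

114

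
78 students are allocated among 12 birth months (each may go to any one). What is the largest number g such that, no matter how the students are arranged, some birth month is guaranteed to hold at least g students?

The 12 birth months are the holes and the 78 students are the pigeons.
If every birth month held at most 6 students, the total would be at most 12 × 6 = 72, which is less than 78.
So some birth month holds at least ⌈78/12⌉ = 7 students.

7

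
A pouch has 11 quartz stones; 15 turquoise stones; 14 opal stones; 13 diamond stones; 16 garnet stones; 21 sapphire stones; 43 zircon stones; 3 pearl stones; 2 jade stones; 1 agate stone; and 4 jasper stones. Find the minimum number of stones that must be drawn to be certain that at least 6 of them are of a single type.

46

An adversary could hand out at most 5 stones per type (4 types run out sooner): 5 + 5 + 5 + 5 + 5 + 5 + 5 + 3 + 2 + 1 + 4 = 45 stones and still no type has 6.
By pigeonhole, one more stone lands in a type already at 5, so 46 draws are enough and 45 are not.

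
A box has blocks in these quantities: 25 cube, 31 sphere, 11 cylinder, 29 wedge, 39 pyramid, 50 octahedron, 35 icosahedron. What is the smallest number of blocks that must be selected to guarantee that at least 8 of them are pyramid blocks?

189

In the worst case for collecting pyramid blocks, every non-pyramid block comes out first.
There are 25 + 31 + 11 + 29 + 50 + 35 = 181 non-pyramid blocks altogether.
After those, each further block must be pyramid, so 181 + 8 = 189 draws guarantee 8 pyramid blocks.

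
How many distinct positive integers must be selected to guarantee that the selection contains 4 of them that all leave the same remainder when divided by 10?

The 10 residue classes mod 10 are the pigeonholes.
With 30 integers one could put 3 in each residue class and have no class reach 4.
The 31st integer pushes some class to 4, so 10·3 + 1 = 31.

31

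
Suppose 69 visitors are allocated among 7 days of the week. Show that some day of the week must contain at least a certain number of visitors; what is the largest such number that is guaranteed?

The 7 days of the week are the holes and the 69 visitors are the pigeons.
If every day of the week held at most 9 visitors, the total would be at most 7 × 9 = 63, which is less than 69.
So some day of the week holds at least ⌈69/7⌉ = 10 visitors.

10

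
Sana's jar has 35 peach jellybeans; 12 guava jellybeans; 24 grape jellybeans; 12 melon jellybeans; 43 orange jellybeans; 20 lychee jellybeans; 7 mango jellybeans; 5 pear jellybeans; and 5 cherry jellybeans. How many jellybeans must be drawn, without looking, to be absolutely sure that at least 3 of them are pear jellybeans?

161

In the worst case for collecting pear jellybeans, every non-pear jellybean comes out first.
There are 35 + 12 + 24 + 12 + 43 + 20 + 7 + 5 = 158 non-pear jellybeans altogether.
After those, each further jellybean must be pear, so 158 + 3 = 161 draws guarantee 3 pear jellybeans.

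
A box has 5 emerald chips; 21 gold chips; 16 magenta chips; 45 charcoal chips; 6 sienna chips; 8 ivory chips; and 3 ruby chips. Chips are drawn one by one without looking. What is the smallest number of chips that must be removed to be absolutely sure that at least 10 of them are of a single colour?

50

By pigeonhole, the 7 colours are the holes; the chips drawn are the pigeons.
To avoid 10 of any one colour, the worst case takes at most 9 of each colour, or every chip of a colour that has fewer than 9.
That gives 5 + 9 + 9 + 9 + 6 + 8 + 3 = 49 chips with no colour reaching 10.
The next chip forces some colour to 10, so 49 + 1 = 50.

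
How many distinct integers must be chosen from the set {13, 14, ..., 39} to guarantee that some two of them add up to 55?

Two chosen integers sum to 55 exactly when both halves of some pair {x, 55−x} with 16 ≤ x ≤ 55−x ≤ 39 are chosen — 12 such pairs.
The remaining 3 elements (those with no distinct partner in range) can never complete a 55-sum, so the worst case takes all of them and one from each pair: 3 + 12 = 15.
The 16th integer has to be the second member of some pair, so 15 + 1 = 16.

16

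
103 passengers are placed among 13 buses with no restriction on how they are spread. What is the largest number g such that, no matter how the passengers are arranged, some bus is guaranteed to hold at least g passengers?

8

The 13 buses are the holes and the 103 passengers are the pigeons.
If every bus held at most 7 passengers, the total would be at most 13 × 7 = 91, which is less than 103.
So some bus holds at least ⌈103/13⌉ = 8 passengers.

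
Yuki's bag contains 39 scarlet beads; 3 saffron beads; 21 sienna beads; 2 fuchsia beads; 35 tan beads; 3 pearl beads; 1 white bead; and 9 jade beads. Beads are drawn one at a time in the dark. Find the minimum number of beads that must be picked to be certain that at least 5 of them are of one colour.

Put each drawn bead into a box by colour. The largest draw with every box below 5 takes min(count, 4) from each colour; colours with fewer than 4 contribute all they have.
Σ min(cᵢ, 4) = 4 + 3 + 4 + 2 + 4 + 3 + 1 + 4 = 25.
Draw number 25 + 1 = 26 must push one box to 5.

26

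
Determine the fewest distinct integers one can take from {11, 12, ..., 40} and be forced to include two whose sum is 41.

21

A set avoiding the sum 41 can contain at most one of each pair {x, 41−x}, plus the 10 elements whose complement lies outside the range.
The integers 21, …, 40 (20 of them) are such a set: any two sum to at least 21+22 = 43 > 41.
Any 21st integer completes one of the 10 pairs, so 21 choices force a sum of 41.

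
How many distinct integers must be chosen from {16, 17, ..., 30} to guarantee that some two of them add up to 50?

11

Group the elements by complementary pair {x, 50−x}: {20,30}, {21,29}, {22,28}, …, giving 5 two-element pairs, the single value 25 (it cannot pair with itself since the integers are distinct), and 4 integers whose partner 50−x falls outside [16,30].
Treating each of those 10 groups as a pigeonhole, one can pick one integer per group — 10 integers — with no two summing to 50.
The 11th integer lands in an occupied pair, forcing a sum of 50.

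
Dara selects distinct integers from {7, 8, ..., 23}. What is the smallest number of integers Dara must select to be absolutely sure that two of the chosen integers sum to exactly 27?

11

Two chosen integers sum to 27 exactly when both halves of some pair {x, 27−x} with 7 ≤ x ≤ 27−x ≤ 20 are chosen — 7 such pairs.
The remaining 3 elements (those with no distinct partner in range) can never complete a 27-sum, so the worst case takes all of them and one from each pair: 3 + 7 = 10.
The 11th integer has to be the second member of some pair, so 10 + 1 = 11.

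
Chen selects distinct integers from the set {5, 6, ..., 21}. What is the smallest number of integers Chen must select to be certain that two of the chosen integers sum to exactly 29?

Two chosen integers sum to 29 exactly when both halves of some pair {x, 29−x} with 8 ≤ x ≤ 29−x ≤ 21 are chosen — 7 such pairs.
The remaining 3 elements (those with no distinct partner in range) can never complete a 29-sum, so the worst case takes all of them and one from each pair: 3 + 7 = 10.
Pigeonhole: the 11th integer has to be the second member of some pair, so 10 + 1 = 11.

11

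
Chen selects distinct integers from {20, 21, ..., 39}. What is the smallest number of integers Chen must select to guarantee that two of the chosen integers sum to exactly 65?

14

Two chosen integers sum to 65 exactly when both halves of some pair {x, 65−x} with 26 ≤ x ≤ 65−x ≤ 39 are chosen — 7 such pairs.
The remaining 6 elements (those with no distinct partner in range) can never complete a 65-sum, so the worst case takes all of them and one from each pair: 6 + 7 = 13.
The 14th integer has to be the second member of some pair, so 13 + 1 = 14.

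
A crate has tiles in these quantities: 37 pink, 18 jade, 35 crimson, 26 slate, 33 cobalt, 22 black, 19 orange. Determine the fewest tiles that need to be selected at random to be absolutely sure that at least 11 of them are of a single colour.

71

An adversary could hand out at most 10 tiles per colour: 10 + 10 + 10 + 10 + 10 + 10 + 10 = 70 tiles and still no colour has 11.
One more tile lands in a colour already at 10, so 71 draws are enough and 70 are not.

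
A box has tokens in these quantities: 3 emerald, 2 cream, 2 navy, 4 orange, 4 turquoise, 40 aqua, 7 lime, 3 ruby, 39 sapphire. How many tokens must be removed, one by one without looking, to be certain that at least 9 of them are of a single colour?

The 9 colours are the holes; the tokens drawn are the pigeons.
To avoid 9 of any one colour, the worst case takes at most 8 of each colour, or every token of a colour that has fewer than 8.
That gives 3 + 2 + 2 + 4 + 4 + 8 + 7 + 3 + 8 = 41 tokens with no colour reaching 9.
The next token forces some colour to 9, so 41 + 1 = 42.

42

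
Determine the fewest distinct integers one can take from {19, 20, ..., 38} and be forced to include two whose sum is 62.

Group the elements by complementary pair {x, 62−x}: {24,38}, {25,37}, {26,36}, …, giving 7 two-element pairs, the single value 31 (it cannot pair with itself since the integers are distinct), and 5 integers whose partner 62−x falls outside [19,38].
Treating each of those 13 groups as a pigeonhole, one can pick one integer per group — 13 integers — with no two summing to 62.
The 14th integer lands in an occupied pair, forcing a sum of 62.

14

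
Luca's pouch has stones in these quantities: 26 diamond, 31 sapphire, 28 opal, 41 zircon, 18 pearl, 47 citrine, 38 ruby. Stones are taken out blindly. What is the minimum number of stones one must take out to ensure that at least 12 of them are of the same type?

Pigeonhole: the 7 types are the holes; the stones drawn are the pigeons.
To avoid 12 of any one type, the worst case takes at most 11 of each type.
That gives 11 + 11 + 11 + 11 + 11 + 11 + 11 = 77 stones with no type reaching 12.
The next stone forces some type to 12, so 77 + 1 = 78.

78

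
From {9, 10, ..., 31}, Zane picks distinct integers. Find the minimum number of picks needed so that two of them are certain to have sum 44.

Two chosen integers sum to 44 exactly when both halves of some pair {x, 44−x} with 13 ≤ x ≤ 44−x ≤ 31 are chosen — 9 such pairs.
The remaining 5 elements (those with no distinct partner in range) can never complete a 44-sum, so the worst case takes all of them and one from each pair: 5 + 9 = 14.
The 15th integer has to be the second member of some pair, so 14 + 1 = 15.

15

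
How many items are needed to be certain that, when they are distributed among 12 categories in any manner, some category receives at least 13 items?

With 144 items one could put exactly 12 in each of the 12 categories, and no category would reach 13.
By pigeonhole, one more item must land in a category that already has 12, giving it 13.
So 12 × 12 + 1 = 145 items are required.

145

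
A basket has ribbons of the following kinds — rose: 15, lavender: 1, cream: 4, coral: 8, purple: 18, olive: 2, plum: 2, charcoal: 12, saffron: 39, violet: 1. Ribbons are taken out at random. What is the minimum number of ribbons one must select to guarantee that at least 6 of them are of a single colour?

36

By the pigeonhole principle, put each drawn ribbon into a box by colour. The largest draw with every box below 6 takes min(count, 5) from each colour; colours with fewer than 5 contribute all they have.
Σ min(cᵢ, 5) = 5 + 1 + 4 + 5 + 5 + 2 + 2 + 5 + 5 + 1 = 35.
Draw number 35 + 1 = 36 must push one box to 6.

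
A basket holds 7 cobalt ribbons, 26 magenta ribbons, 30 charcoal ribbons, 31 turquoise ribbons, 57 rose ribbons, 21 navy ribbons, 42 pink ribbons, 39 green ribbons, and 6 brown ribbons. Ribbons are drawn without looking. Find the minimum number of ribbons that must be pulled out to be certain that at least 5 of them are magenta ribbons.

In the worst case for collecting magenta ribbons, every non-magenta ribbon comes out first.
There are 7 + 30 + 31 + 57 + 21 + 42 + 39 + 6 = 233 non-magenta ribbons altogether.
After those, each further ribbon must be magenta, so 233 + 5 = 238 draws guarantee 5 magenta ribbons.

238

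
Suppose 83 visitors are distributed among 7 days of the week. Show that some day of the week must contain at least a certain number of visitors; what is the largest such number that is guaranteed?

The 7 days of the week are the holes and the 83 visitors are the pigeons.
If every day of the week held at most 11 visitors, the total would be at most 7 × 11 = 77, which is less than 83.
So some day of the week holds at least ⌈83/7⌉ = 12 visitors.

12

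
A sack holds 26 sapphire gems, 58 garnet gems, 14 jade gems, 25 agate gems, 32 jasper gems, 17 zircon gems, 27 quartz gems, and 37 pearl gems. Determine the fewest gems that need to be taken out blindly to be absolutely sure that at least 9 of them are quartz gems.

218

In the worst case for collecting quartz gems, every non-quartz gem comes out first.
There are 26 + 58 + 14 + 25 + 32 + 17 + 37 = 209 non-quartz gems altogether.
After those, each further gem must be quartz, so 209 + 9 = 218 draws guarantee 9 quartz gems.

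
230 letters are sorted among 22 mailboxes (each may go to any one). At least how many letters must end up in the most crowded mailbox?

Pigeonhole: the 22 mailboxes are the holes and the 230 letters are the pigeons.
If every mailbox held at most 10 letters, the total would be at most 22 × 10 = 220, which is less than 230.
So some mailbox holds at least ⌈230/22⌉ = 11 letters.

11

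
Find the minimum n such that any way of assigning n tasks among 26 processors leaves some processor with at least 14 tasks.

339

With 338 tasks one could put exactly 13 in each of the 26 processors, and no processor would reach 14.
One more task must land in a processor that already has 13, giving it 14.
So 26 × 13 + 1 = 339 tasks are required.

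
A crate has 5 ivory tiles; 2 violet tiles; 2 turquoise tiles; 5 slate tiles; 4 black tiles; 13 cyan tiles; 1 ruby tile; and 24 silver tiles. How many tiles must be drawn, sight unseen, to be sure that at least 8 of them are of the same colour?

34

An adversary could hand out at most 7 tiles per colour (6 colours run out sooner): 5 + 2 + 2 + 5 + 4 + 7 + 1 + 7 = 33 tiles and still no colour has 8.
Pigeonhole: one more tile lands in a colour already at 7, so 34 draws are enough and 33 are not.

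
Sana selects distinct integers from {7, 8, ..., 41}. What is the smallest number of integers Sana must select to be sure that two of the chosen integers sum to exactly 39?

23

Two chosen integers sum to 39 exactly when both halves of some pair {x, 39−x} with 7 ≤ x ≤ 39−x ≤ 32 are chosen — 13 such pairs.
The remaining 9 elements (those with no distinct partner in range) can never complete a 39-sum, so the worst case takes all of them and one from each pair: 9 + 13 = 22.
By pigeonhole, the 23rd integer has to be the second member of some pair, so 22 + 1 = 23.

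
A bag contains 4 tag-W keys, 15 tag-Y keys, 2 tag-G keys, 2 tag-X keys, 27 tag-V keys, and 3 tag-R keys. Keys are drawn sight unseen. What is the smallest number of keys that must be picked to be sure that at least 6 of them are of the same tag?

22

By the pigeonhole principle, put each drawn key into a box by tag. The largest draw with every box below 6 takes min(count, 5) from each tag; tags with fewer than 5 contribute all they have.
Σ min(cᵢ, 5) = 4 + 5 + 2 + 2 + 5 + 3 = 21.
Draw number 21 + 1 = 22 must push one box to 6.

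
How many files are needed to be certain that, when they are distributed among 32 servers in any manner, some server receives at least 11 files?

321

With 320 files one could put exactly 10 in each of the 32 servers, and no server would reach 11.
By the pigeonhole principle, one more file must land in a server that already has 10, giving it 11.
So 32 × 10 + 1 = 321 files are required.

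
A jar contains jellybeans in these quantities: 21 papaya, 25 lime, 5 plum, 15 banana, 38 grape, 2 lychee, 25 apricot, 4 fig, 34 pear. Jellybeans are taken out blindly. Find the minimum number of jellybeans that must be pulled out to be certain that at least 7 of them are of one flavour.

48

By pigeonhole, the 9 flavours are the holes; the jellybeans drawn are the pigeons.
To avoid 7 of any one flavour, the worst case takes at most 6 of each flavour, or every jellybean of a flavour that has fewer than 6.
That gives 6 + 6 + 5 + 6 + 6 + 2 + 6 + 4 + 6 = 47 jellybeans with no flavour reaching 7.
The next jellybean forces some flavour to 7, so 47 + 1 = 48.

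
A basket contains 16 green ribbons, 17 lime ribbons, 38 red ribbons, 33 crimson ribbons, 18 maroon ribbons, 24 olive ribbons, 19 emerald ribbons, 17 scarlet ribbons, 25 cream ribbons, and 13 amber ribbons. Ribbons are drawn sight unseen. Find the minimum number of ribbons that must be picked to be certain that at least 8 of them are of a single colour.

71

The 10 colours are the holes; the ribbons drawn are the pigeons.
To avoid 8 of any one colour, the worst case takes at most 7 of each colour.
That gives 7 + 7 + 7 + 7 + 7 + 7 + 7 + 7 + 7 + 7 = 70 ribbons with no colour reaching 8.
The next ribbon forces some colour to 8, so 70 + 1 = 71.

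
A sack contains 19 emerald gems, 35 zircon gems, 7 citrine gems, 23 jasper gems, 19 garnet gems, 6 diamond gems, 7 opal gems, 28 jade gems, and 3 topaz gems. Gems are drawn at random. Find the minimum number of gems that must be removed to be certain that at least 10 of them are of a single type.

69

An adversary could hand out at most 9 gems per type (4 types run out sooner): 9 + 9 + 7 + 9 + 9 + 6 + 7 + 9 + 3 = 68 gems and still no type has 10.
One more gem lands in a type already at 9, so 69 draws are enough and 68 are not.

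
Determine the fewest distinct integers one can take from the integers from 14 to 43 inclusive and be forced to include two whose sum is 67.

A set avoiding the sum 67 can contain at most one of each pair {x, 67−x}, plus the 10 elements whose complement lies outside the range.
The integers 14, …, 33 (20 of them) are such a set: any two sum to at least 14+15 = 29 and at most 32+33 = 65 < 67.
Any 21st integer completes one of the 10 pairs, so 21 choices force a sum of 67.

21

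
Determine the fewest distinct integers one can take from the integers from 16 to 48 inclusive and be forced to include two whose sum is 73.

22

Group the elements by complementary pair {x, 73−x}: {25,48}, {26,47}, {27,46}, …, giving 12 two-element pairs and 9 integers whose partner 73−x falls outside [16,48].
Treating each of those 21 groups as a pigeonhole, one can pick one integer per group — 21 integers — with no two summing to 73.
The 22nd integer lands in an occupied pair, forcing a sum of 73.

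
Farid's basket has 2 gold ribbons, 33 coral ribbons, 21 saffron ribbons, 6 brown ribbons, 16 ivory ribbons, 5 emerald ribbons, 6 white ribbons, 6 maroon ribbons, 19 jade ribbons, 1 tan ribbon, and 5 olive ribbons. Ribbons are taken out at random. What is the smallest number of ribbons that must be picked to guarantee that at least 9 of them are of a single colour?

64

An adversary could hand out at most 8 ribbons per colour (7 colours run out sooner): 2 + 8 + 8 + 6 + 8 + 5 + 6 + 6 + 8 + 1 + 5 = 63 ribbons and still no colour has 9.
By the pigeonhole principle, one more ribbon lands in a colour already at 8, so 64 draws are enough and 63 are not.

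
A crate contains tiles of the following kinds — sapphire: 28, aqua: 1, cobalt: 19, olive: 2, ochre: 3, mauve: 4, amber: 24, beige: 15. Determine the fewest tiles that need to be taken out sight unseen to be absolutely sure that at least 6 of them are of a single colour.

Pigeonhole: put each drawn tile into a box by colour. The largest draw with every box below 6 takes min(count, 5) from each colour; colours with fewer than 5 contribute all they have.
Σ min(cᵢ, 5) = 5 + 1 + 5 + 2 + 3 + 4 + 5 + 5 = 30.
Draw number 30 + 1 = 31 must push one box to 6.

31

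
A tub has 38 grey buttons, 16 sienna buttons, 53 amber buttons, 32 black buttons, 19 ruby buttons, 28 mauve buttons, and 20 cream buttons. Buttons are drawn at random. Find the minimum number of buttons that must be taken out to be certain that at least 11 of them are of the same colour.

Put each drawn button into a box by colour. The largest draw with every box below 11 takes min(count, 10) from each colour.
Σ min(cᵢ, 10) = 10 + 10 + 10 + 10 + 10 + 10 + 10 = 70.
Draw number 70 + 1 = 71 must push one box to 11.

71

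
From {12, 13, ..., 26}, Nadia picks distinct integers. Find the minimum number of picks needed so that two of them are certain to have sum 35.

10

Group the elements by complementary pair {x, 35−x}: {12,23}, {13,22}, {14,21}, …, giving 6 two-element pairs and 3 integers whose partner 35−x falls outside [12,26].
Treating each of those 9 groups as a pigeonhole, one can pick one integer per group — 9 integers — with no two summing to 35.
The 10th integer lands in an occupied pair, forcing a sum of 35.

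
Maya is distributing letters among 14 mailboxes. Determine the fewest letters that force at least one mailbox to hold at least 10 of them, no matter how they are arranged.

127

With 126 letters one could put exactly 9 in each of the 14 mailboxes, and no mailbox would reach 10.
One more letter must land in a mailbox that already has 9, giving it 10.
So 14 × 9 + 1 = 127 letters are required.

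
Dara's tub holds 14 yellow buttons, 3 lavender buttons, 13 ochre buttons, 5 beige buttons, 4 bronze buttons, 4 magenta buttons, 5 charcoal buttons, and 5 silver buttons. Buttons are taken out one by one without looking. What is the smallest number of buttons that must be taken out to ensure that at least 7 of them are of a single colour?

Pigeonhole: the 8 colours are the holes; the buttons drawn are the pigeons.
To avoid 7 of any one colour, the worst case takes at most 6 of each colour, or every button of a colour that has fewer than 6.
That gives 6 + 3 + 6 + 5 + 4 + 4 + 5 + 5 = 38 buttons with no colour reaching 7.
The next button forces some colour to 7, so 38 + 1 = 39.

39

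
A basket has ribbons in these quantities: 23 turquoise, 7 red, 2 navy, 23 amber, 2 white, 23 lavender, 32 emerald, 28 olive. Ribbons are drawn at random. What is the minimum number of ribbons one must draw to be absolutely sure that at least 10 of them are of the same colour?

The 8 colours are the holes; the ribbons drawn are the pigeons.
To avoid 10 of any one colour, the worst case takes at most 9 of each colour, or every ribbon of a colour that has fewer than 9.
That gives 9 + 7 + 2 + 9 + 2 + 9 + 9 + 9 = 56 ribbons with no colour reaching 10.
The next ribbon forces some colour to 10, so 56 + 1 = 57.

57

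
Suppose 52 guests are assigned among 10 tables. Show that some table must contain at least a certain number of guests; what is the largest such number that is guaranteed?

6

By pigeonhole, the 10 tables are the holes and the 52 guests are the pigeons.
If every table held at most 5 guests, the total would be at most 10 × 5 = 50, which is less than 52.
So some table holds at least ⌈52/10⌉ = 6 guests.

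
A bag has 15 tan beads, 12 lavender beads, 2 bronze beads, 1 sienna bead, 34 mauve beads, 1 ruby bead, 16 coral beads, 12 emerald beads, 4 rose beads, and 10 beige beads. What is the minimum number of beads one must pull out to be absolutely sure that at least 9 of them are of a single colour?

An adversary could hand out at most 8 beads per colour (4 colours run out sooner): 8 + 8 + 2 + 1 + 8 + 1 + 8 + 8 + 4 + 8 = 56 beads and still no colour has 9.
One more bead lands in a colour already at 8, so 57 draws are enough and 56 are not.

57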